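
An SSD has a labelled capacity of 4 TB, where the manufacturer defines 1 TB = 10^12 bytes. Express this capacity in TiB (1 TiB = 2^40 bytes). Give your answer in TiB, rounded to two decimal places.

4 TB × 1,000,000,000,000 bytes/TB = 4,000,000,000,000 bytes
1 TiB = 2^40 bytes = 1,099,511,627,776 bytes
4,000,000,000,000 / 1,099,511,627,776 = 3.64 TiB

3.64 TiB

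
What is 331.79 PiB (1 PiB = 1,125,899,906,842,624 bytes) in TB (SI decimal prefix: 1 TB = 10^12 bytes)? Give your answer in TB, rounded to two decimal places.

331.79 PiB × 1,125,899,906,842,624 bytes/PiB = 373,562,330,091,314,216.96 bytes
1 TB = 1,000,000,000,000 bytes
373,562,330,091,314,216.96 / 1,000,000,000,000 = 373,562.33 TB

373,562.33 TB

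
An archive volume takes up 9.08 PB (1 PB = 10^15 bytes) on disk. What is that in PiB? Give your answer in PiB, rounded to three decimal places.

9.08 PB × 1,000,000,000,000,000 bytes/PB = 9,080,000,000,000,000 bytes
1 PiB = 2^50 bytes = 1,125,899,906,842,624 bytes
9,080,000,000,000,000 / 1,125,899,906,842,624 = 8.065 PiB

8.065 PiB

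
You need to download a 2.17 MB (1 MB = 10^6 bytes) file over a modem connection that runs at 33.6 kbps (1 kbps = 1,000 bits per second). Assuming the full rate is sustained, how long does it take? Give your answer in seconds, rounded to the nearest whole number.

2.17 MB = 2,170,000 bytes = 17,360,000 bits
33.6 kbps = 33,600 bits/s
time = 17,360,000 / 33,600 = 517 s

517 seconds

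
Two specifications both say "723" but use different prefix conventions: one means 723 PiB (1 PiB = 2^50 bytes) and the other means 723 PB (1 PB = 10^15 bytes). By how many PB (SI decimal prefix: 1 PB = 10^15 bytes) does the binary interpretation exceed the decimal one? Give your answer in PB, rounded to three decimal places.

91.026 PB

723 PiB = 723 × 1,125,899,906,842,624 = 814,025,632,647,217,152 bytes
723 PB = 723 × 1,000,000,000,000,000 = 723,000,000,000,000,000 bytes
difference = 91,025,632,647,217,152 bytes
91,025,632,647,217,152 / 1,000,000,000,000,000 = 91.026 PB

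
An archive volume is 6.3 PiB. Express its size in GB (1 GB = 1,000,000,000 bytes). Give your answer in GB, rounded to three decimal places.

6.3 PiB = 6.3 × 2^50 bytes = 7,093,169,413,108,531.2 bytes
1 GB = 10^9 bytes = 1,000,000,000 bytes
7,093,169,413,108,531.2 / 1,000,000,000 = 7,093,169.413 GB

7,093,169.413 GB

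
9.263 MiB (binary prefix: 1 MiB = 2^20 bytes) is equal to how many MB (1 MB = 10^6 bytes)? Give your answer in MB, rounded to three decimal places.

9.713 MB

9.263 MiB = 9.263 × 2^20 bytes = 9,712,959.488 bytes
1 MB = 10^6 bytes = 1,000,000 bytes
9,712,959.488 / 1,000,000 = 9.713 MB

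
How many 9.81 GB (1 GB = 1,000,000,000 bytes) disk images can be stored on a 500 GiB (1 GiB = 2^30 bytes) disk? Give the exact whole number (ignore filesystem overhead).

54

Capacity: 500 GiB = 536,870,912,000 bytes
Per item: 9.81 GB = 9,810,000,000 bytes
⌊536,870,912,000 / 9,810,000,000⌋ = 54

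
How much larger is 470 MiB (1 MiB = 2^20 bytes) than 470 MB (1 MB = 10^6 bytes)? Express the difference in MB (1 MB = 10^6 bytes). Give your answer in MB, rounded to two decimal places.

470 MiB = 470 × 1,048,576 = 492,830,720 bytes
470 MB = 470 × 1,000,000 = 470,000,000 bytes
difference = 22,830,720 bytes
22,830,720 / 1,000,000 = 22.83 MB

22.83 MB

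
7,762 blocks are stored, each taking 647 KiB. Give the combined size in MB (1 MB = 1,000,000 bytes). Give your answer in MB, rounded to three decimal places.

5,142.542 MB

Total = 7,762 × 647 KiB = 5,022,014 KiB
= 5,022,014 × 1,024 bytes = 5,142,542,336 bytes
1 MB = 1,000,000 bytes
5,142,542,336 / 1,000,000 = 5,142.542 MB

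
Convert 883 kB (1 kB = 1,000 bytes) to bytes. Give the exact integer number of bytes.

883,000 bytes

883 × 1,000 = 883,000 bytes  (1 kB = 10^3 bytes)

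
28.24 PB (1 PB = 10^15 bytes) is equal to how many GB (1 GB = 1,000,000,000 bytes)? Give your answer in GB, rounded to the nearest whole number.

28.24 PB = 28.24 × 10^15 bytes = 28,240,000,000,000,000 bytes
1 GB = 1,000,000,000 bytes
28,240,000,000,000,000 / 1,000,000,000 = 28,240,000 GB

28,240,000 GB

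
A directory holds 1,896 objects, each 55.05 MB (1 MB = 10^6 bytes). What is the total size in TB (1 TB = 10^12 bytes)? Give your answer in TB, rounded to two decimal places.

Total = 1,896 × 55.05 MB = 104374.8 MB
= 104374.8 × 1,000,000 bytes = 104,374,800,000 bytes
1 TB = 1,000,000,000,000 bytes
104,374,800,000 / 1,000,000,000,000 = 0.10 TB

0.10 TB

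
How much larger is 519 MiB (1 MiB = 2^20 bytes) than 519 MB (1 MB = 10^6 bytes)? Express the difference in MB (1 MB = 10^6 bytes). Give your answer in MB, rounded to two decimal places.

519 MiB = 519 × 1,048,576 = 544,210,944 bytes
519 MB = 519 × 1,000,000 = 519,000,000 bytes
difference = 25,210,944 bytes
25,210,944 / 1,000,000 = 25.21 MB

25.21 MB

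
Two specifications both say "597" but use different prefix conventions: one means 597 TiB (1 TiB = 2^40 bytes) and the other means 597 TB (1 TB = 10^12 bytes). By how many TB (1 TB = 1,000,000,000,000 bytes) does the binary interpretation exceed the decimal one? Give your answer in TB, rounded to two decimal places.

59.41 TB

597 TiB = 597 × 1,099,511,627,776 = 656,408,441,782,272 bytes
597 TB = 597 × 1,000,000,000,000 = 597,000,000,000,000 bytes
difference = 59,408,441,782,272 bytes
59,408,441,782,272 / 1,000,000,000,000 = 59.41 TB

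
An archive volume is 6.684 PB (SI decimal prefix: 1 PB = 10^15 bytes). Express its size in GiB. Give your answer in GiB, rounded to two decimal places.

6.684 PB = 6.684 × 10^15 bytes = 6,684,000,000,000,000 bytes
1 GiB = 2^30 bytes = 1,073,741,824 bytes
6,684,000,000,000,000 / 1,073,741,824 = 6,224,960.09 GiB

6,224,960.09 GiB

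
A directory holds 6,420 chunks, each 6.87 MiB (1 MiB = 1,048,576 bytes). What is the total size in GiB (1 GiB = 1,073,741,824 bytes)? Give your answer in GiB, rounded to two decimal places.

Total = 6,420 × 6.87 MiB = 44105.4 MiB
= 44105.4 × 1,048,576 bytes = 46,247,863,910.4 bytes
1 GiB = 1,073,741,824 bytes
46,247,863,910.4 / 1,073,741,824 = 43.07 GiB

43.07 GiB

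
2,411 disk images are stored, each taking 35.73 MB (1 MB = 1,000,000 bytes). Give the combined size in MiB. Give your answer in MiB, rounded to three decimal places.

82,154.303 MiB

Total = 2,411 × 35.73 MB = 86145.03 MB
= 86145.03 × 1,000,000 bytes = 86,145,030,000 bytes
1 MiB = 1,048,576 bytes
86,145,030,000 / 1,048,576 = 82,154.303 MiB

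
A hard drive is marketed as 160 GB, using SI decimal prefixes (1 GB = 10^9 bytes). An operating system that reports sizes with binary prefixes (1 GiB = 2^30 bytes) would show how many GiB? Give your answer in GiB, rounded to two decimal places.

160 GB = 160 × 10^9 bytes = 160,000,000,000 bytes
1 GiB = 2^30 bytes = 1,073,741,824 bytes
160,000,000,000 / 1,073,741,824 = 149.01 GiB

149.01 GiB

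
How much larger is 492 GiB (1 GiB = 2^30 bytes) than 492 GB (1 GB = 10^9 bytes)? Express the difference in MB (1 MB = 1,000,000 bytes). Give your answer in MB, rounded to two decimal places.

492 GiB = 492 × 1,073,741,824 = 528,280,977,408 bytes
492 GB = 492 × 1,000,000,000 = 492,000,000,000 bytes
difference = 36,280,977,408 bytes
36,280,977,408 / 1,000,000 = 36,280.98 MB

36,280.98 MB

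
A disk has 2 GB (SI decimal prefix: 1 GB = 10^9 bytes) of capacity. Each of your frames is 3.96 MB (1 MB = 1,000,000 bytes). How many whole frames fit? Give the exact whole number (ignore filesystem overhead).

Capacity: 2 GB = 2,000,000,000 bytes
Per item: 3.96 MB = 3,960,000 bytes
⌊2,000,000,000 / 3,960,000⌋ = 505

505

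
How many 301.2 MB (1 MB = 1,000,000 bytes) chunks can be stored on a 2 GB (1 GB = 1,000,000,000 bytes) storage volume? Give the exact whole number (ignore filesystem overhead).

6

Capacity: 2 GB = 2,000,000,000 bytes
Per item: 301.2 MB = 301,200,000 bytes
⌊2,000,000,000 / 301,200,000⌋ = 6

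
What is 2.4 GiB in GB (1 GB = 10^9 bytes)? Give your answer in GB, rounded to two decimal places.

2.58 GB

2.4 GiB = 2.4 × 2^30 bytes = 2,576,980,377.6 bytes
1 GB = 1,000,000,000 bytes
2,576,980,377.6 / 1,000,000,000 = 2.58 GB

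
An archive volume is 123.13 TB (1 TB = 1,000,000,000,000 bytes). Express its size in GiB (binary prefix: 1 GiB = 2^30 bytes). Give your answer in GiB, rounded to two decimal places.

114,673.75 GiB

123.13 TB × 1,000,000,000,000 bytes/TB = 123,130,000,000,000 bytes
1 GiB = 2^30 bytes = 1,073,741,824 bytes
123,130,000,000,000 / 1,073,741,824 = 114,673.75 GiB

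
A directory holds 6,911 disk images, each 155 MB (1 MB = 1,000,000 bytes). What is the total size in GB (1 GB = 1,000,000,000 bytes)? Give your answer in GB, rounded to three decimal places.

Total = 6,911 × 155 MB = 1,071,205 MB
= 1,071,205 × 1,000,000 bytes = 1,071,205,000,000 bytes
1 GB = 1,000,000,000 bytes
1,071,205,000,000 / 1,000,000,000 = 1,071.205 GB

1,071.205 GB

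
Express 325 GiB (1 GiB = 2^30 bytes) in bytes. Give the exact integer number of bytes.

325 × 1,073,741,824 = 348,966,092,800 bytes  (1 GiB = 2^30 bytes)

348,966,092,800 bytes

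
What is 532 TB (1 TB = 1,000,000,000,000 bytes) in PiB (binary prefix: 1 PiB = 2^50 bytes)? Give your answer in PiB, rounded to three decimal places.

532 TB = 532 × 10^12 bytes = 532,000,000,000,000 bytes
1 PiB = 1,125,899,906,842,624 bytes
532,000,000,000,000 / 1,125,899,906,842,624 = 0.473 PiB

0.473 PiB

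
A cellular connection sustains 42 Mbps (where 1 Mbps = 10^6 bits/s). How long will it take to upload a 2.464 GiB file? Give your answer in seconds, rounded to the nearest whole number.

504 seconds

2.464 GiB = 2,645,699,854.336 bytes = 21,165,598,834.688 bits
42 Mbps = 42,000,000 bits/s
time = 21,165,598,834.688 / 42,000,000 = 504 s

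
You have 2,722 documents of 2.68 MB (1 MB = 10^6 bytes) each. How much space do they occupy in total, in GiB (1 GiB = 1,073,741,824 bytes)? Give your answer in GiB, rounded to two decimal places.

Total = 2,722 × 2.68 MB = 7294.96 MB
= 7294.96 × 1,000,000 bytes = 7,294,960,000 bytes
1 GiB = 1,073,741,824 bytes
7,294,960,000 / 1,073,741,824 = 6.79 GiB

6.79 GiB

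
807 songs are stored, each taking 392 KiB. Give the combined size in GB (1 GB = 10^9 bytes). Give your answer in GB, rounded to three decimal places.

0.324 GB

Total = 807 × 392 KiB = 316,344 KiB
= 316,344 × 1,024 bytes = 323,936,256 bytes
1 GB = 1,000,000,000 bytes
323,936,256 / 1,000,000,000 = 0.324 GB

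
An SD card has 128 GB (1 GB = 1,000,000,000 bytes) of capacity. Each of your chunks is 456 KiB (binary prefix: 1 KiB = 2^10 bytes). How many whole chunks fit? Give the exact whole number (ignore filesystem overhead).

274,122

Capacity: 128 GB = 128,000,000,000 bytes
Per item: 456 KiB = 466,944 bytes
⌊128,000,000,000 / 466,944⌋ = 274,122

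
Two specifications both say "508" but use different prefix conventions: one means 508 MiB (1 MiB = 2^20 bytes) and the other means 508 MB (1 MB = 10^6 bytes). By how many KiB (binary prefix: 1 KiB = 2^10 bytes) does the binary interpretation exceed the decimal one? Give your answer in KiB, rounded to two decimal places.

24,098.25 KiB

508 MiB = 508 × 1,048,576 = 532,676,608 bytes
508 MB = 508 × 1,000,000 = 508,000,000 bytes
difference = 24,676,608 bytes
24,676,608 / 1,024 = 24,098.25 KiB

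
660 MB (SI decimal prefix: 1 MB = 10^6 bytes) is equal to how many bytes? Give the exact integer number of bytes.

660 × 1,000,000 = 660,000,000 bytes  (1 MB = 10^6 bytes)

660,000,000 bytes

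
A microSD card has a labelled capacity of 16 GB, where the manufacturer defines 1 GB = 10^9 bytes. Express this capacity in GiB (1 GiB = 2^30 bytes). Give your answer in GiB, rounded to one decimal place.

16 GB = 16 × 10^9 bytes = 16,000,000,000 bytes
1 GiB = 1,073,741,824 bytes
16,000,000,000 / 1,073,741,824 = 14.9 GiB

14.9 GiB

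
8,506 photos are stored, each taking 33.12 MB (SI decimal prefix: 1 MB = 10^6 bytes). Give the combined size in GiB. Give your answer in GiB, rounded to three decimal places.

Total = 8,506 × 33.12 MB = 281718.72 MB
= 281718.72 × 1,000,000 bytes = 281,718,720,000 bytes
1 GiB = 1,073,741,824 bytes
281,718,720,000 / 1,073,741,824 = 262.371 GiB

262.371 GiB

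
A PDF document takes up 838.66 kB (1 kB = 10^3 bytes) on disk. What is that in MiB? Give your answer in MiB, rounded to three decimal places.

0.800 MiB

838.66 kB = 838.66 × 10^3 bytes = 838,660 bytes
1 MiB = 2^20 bytes = 1,048,576 bytes
838,660 / 1,048,576 = 0.800 MiB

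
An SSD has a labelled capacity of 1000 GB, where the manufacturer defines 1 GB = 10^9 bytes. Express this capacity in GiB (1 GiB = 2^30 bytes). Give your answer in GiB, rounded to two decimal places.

931.32 GiB

1000 GB = 1000 × 10^9 bytes = 1,000,000,000,000 bytes
1 GiB = 2^30 bytes = 1,073,741,824 bytes
1,000,000,000,000 / 1,073,741,824 = 931.32 GiB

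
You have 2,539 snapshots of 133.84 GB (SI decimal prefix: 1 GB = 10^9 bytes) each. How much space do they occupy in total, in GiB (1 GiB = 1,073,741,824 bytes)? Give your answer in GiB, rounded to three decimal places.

316,481.814 GiB

Total = 2,539 × 133.84 GB = 339819.76 GB
= 339819.76 × 1,000,000,000 bytes = 339,819,760,000,000 bytes
1 GiB = 1,073,741,824 bytes
339,819,760,000,000 / 1,073,741,824 = 316,481.814 GiB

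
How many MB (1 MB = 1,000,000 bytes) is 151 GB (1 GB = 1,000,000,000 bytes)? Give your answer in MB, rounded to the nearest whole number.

151 GB × 1,000,000,000 bytes/GB = 151,000,000,000 bytes
1 MB = 1,000,000 bytes
151,000,000,000 / 1,000,000 = 151,000 MB

151,000 MB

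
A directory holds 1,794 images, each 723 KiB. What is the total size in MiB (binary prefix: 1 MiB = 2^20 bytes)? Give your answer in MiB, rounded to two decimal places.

1,266.66 MiB

Total = 1,794 × 723 KiB = 1,297,062 KiB
= 1,297,062 × 1,024 bytes = 1,328,191,488 bytes
1 MiB = 1,048,576 bytes
1,328,191,488 / 1,048,576 = 1,266.66 MiB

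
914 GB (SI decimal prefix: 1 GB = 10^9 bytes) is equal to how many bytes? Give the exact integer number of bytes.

914 × 1,000,000,000 = 914,000,000,000 bytes  (1 GB = 10^9 bytes)

914,000,000,000 bytes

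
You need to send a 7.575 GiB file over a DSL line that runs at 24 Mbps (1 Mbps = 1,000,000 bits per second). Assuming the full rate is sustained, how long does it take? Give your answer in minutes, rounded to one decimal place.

45.2 minutes

7.575 GiB = 8,133,594,316.8 bytes = 65,068,754,534.4 bits
24 Mbps = 24,000,000 bits/s
time = 65,068,754,534.4 / 24,000,000 = 2,711.20 s
2,711.20 s / 60 = 45.2 minutes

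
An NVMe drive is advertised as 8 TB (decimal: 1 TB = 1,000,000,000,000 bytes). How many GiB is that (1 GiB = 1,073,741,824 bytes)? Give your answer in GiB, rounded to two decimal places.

7,450.58 GiB

8 TB = 8 × 10^12 bytes = 8,000,000,000,000 bytes
1 GiB = 2^30 bytes = 1,073,741,824 bytes
8,000,000,000,000 / 1,073,741,824 = 7,450.58 GiB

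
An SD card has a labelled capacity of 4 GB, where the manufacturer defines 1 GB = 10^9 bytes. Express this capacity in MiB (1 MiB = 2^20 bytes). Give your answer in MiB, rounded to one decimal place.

4 GB × 1,000,000,000 bytes/GB = 4,000,000,000 bytes
1 MiB = 1,048,576 bytes
4,000,000,000 / 1,048,576 = 3,814.7 MiB

3,814.7 MiB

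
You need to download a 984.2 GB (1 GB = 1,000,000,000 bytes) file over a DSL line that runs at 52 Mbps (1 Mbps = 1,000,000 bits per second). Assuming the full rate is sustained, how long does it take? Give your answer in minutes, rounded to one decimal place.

2,523.6 minutes

984.2 GB = 984,200,000,000 bytes = 7,873,600,000,000 bits
52 Mbps = 52,000,000 bits/s
time = 7,873,600,000,000 / 52,000,000 = 151,415.38 s
151,415.38 s / 60 = 2,523.6 minutes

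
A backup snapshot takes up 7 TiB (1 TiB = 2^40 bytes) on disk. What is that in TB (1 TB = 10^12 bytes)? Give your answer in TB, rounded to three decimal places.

7.697 TB

7 TiB × 1,099,511,627,776 bytes/TiB = 7,696,581,394,432 bytes
1 TB = 10^12 bytes = 1,000,000,000,000 bytes
7,696,581,394,432 / 1,000,000,000,000 = 7.697 TB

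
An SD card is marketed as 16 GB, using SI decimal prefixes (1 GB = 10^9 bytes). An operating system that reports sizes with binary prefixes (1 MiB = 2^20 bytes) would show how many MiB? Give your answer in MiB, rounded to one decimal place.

16 GB = 16 × 10^9 bytes = 16,000,000,000 bytes
1 MiB = 2^20 bytes = 1,048,576 bytes
16,000,000,000 / 1,048,576 = 15,258.8 MiB

15,258.8 MiB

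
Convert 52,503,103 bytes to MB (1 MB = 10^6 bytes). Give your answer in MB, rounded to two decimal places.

52,503,103 bytes given.
1 MB = 10^6 bytes = 1,000,000 bytes
52,503,103 / 1,000,000 = 52.50 MB

52.50 MB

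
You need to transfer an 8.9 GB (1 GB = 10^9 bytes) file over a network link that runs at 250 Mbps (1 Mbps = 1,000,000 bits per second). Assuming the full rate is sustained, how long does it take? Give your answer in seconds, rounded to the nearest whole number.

285 seconds

8.9 GB = 8,900,000,000 bytes = 71,200,000,000 bits
250 Mbps = 250,000,000 bits/s
time = 71,200,000,000 / 250,000,000 = 285 s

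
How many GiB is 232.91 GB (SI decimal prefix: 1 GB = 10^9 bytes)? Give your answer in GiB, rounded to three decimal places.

232.91 GB = 232.91 × 10^9 bytes = 232,910,000,000 bytes
1 GiB = 2^30 bytes = 1,073,741,824 bytes
232,910,000,000 / 1,073,741,824 = 216.914 GiB

216.914 GiB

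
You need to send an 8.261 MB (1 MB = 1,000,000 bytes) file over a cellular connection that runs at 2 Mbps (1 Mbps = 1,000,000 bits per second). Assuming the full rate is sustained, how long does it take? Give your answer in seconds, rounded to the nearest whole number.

8.261 MB = 8,261,000 bytes = 66,088,000 bits
2 Mbps = 2,000,000 bits/s
time = 66,088,000 / 2,000,000 = 33 s

33 seconds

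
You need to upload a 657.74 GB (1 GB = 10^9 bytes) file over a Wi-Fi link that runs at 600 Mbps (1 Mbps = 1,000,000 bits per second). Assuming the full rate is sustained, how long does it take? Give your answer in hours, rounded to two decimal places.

657.74 GB = 657,740,000,000 bytes = 5,261,920,000,000 bits
600 Mbps = 600,000,000 bits/s
time = 5,261,920,000,000 / 600,000,000 = 8,769.8667 s
8,769.8667 s / 3600 = 2.44 hours

2.44 hours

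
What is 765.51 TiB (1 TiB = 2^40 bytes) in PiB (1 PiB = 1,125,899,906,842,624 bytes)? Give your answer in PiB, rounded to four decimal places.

765.51 TiB = 765.51 × 2^40 bytes = 841,687,146,178,805.76 bytes
1 PiB = 1,125,899,906,842,624 bytes
841,687,146,178,805.76 / 1,125,899,906,842,624 = 0.7476 PiB

0.7476 PiB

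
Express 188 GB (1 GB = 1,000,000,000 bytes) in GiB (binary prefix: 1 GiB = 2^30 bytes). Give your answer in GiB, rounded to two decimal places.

188 GB = 188 × 10^9 bytes = 188,000,000,000 bytes
1 GiB = 2^30 bytes = 1,073,741,824 bytes
188,000,000,000 / 1,073,741,824 = 175.09 GiB

175.09 GiB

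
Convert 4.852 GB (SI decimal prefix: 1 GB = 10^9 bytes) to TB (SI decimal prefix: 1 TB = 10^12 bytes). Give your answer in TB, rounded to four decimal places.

0.0049 TB

4.852 GB = 4.852 × 10^9 bytes = 4,852,000,000 bytes
1 TB = 10^12 bytes = 1,000,000,000,000 bytes
4,852,000,000 / 1,000,000,000,000 = 0.0049 TB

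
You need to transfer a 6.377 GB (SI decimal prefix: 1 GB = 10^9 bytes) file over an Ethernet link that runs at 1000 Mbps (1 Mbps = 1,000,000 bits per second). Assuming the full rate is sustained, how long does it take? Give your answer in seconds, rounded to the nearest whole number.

6.377 GB = 6,377,000,000 bytes = 51,016,000,000 bits
1000 Mbps = 1,000,000,000 bits/s
time = 51,016,000,000 / 1,000,000,000 = 51 s

51 seconds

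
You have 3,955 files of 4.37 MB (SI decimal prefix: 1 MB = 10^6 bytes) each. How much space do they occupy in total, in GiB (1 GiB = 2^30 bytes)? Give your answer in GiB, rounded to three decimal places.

16.096 GiB

Total = 3,955 × 4.37 MB = 17283.35 MB
= 17283.35 × 1,000,000 bytes = 17,283,350,000 bytes
1 GiB = 1,073,741,824 bytes
17,283,350,000 / 1,073,741,824 = 16.096 GiB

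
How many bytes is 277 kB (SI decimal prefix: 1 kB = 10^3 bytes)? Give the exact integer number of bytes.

277,000 bytes

277 × 1,000 = 277,000 bytes  (1 kB = 10^3 bytes)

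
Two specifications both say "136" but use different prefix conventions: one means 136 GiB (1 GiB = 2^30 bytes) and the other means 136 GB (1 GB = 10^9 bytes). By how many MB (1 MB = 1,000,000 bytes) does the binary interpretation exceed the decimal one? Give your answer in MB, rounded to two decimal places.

10,028.89 MB

136 GiB = 136 × 1,073,741,824 = 146,028,888,064 bytes
136 GB = 136 × 1,000,000,000 = 136,000,000,000 bytes
difference = 10,028,888,064 bytes
10,028,888,064 / 1,000,000 = 10,028.89 MB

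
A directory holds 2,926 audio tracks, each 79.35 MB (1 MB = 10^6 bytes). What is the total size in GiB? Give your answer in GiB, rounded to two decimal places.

Total = 2,926 × 79.35 MB = 232178.1 MB
= 232178.1 × 1,000,000 bytes = 232,178,100,000 bytes
1 GiB = 1,073,741,824 bytes
232,178,100,000 / 1,073,741,824 = 216.23 GiB

216.23 GiB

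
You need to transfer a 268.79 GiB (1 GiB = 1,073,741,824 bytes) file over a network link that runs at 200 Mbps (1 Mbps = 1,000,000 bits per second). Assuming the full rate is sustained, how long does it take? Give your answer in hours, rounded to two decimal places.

268.79 GiB = 288,611,064,872.96 bytes = 2,308,888,518,983.68 bits
200 Mbps = 200,000,000 bits/s
time = 2,308,888,518,983.68 / 200,000,000 = 11,544.4426 s
11,544.4426 s / 3600 = 3.21 hours

3.21 hours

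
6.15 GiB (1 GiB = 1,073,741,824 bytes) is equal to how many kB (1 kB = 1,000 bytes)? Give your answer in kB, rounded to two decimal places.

6.15 GiB = 6.15 × 2^30 bytes = 6,603,512,217.6 bytes
1 kB = 1,000 bytes
6,603,512,217.6 / 1,000 = 6,603,512.22 kB

6,603,512.22 kB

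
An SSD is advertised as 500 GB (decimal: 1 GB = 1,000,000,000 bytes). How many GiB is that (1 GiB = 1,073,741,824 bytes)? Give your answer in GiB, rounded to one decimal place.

500 GB × 1,000,000,000 bytes/GB = 500,000,000,000 bytes
1 GiB = 1,073,741,824 bytes
500,000,000,000 / 1,073,741,824 = 465.7 GiB

465.7 GiB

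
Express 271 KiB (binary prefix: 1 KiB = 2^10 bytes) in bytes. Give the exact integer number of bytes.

277,504 bytes

271 × 1,024 = 277,504 bytes  (1 KiB = 2^10 bytes)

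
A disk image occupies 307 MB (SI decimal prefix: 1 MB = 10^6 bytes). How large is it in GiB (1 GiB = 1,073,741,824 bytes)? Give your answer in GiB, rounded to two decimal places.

307 MB = 307 × 10^6 bytes = 307,000,000 bytes
1 GiB = 1,073,741,824 bytes
307,000,000 / 1,073,741,824 = 0.29 GiB

0.29 GiB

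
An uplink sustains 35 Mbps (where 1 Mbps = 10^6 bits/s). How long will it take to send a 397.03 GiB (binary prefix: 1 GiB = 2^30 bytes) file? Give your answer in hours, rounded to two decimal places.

27.07 hours

397.03 GiB = 426,307,716,382.72 bytes = 3,410,461,731,061.76 bits
35 Mbps = 35,000,000 bits/s
time = 3,410,461,731,061.76 / 35,000,000 = 97,441.7637 s
97,441.7637 s / 3600 = 27.07 hours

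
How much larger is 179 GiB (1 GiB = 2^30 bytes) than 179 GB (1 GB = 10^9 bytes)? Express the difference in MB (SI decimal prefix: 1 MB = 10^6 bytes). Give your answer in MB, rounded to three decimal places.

13,199.786 MB

179 GiB = 179 × 1,073,741,824 = 192,199,786,496 bytes
179 GB = 179 × 1,000,000,000 = 179,000,000,000 bytes
difference = 13,199,786,496 bytes
13,199,786,496 / 1,000,000 = 13,199.786 MB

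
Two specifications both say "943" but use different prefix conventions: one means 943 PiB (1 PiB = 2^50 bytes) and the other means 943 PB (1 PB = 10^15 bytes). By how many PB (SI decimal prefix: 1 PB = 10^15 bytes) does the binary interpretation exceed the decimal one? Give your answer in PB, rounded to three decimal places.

118.724 PB

943 PiB = 943 × 1,125,899,906,842,624 = 1,061,723,612,152,594,432 bytes
943 PB = 943 × 1,000,000,000,000,000 = 943,000,000,000,000,000 bytes
difference = 118,723,612,152,594,432 bytes
118,723,612,152,594,432 / 1,000,000,000,000,000 = 118.724 PB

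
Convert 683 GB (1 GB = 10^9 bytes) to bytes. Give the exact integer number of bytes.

683 × 1,000,000,000 = 683,000,000,000 bytes  (1 GB = 10^9 bytes)

683,000,000,000 bytes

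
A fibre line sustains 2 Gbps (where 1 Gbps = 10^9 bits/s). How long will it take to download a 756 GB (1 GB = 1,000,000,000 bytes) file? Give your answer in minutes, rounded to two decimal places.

50.40 minutes

756 GB = 756,000,000,000 bytes = 6,048,000,000,000 bits
2 Gbps = 2,000,000,000 bits/s
time = 6,048,000,000,000 / 2,000,000,000 = 3,024.000 s
3,024.000 s / 60 = 50.40 minutes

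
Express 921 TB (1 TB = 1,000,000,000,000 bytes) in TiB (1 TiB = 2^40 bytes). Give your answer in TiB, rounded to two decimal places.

921 TB × 1,000,000,000,000 bytes/TB = 921,000,000,000,000 bytes
1 TiB = 1,099,511,627,776 bytes
921,000,000,000,000 / 1,099,511,627,776 = 837.64 TiB

837.64 TiB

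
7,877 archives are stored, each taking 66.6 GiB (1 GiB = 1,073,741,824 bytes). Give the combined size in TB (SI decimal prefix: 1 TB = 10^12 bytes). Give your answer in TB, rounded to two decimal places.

563.29 TB

Total = 7,877 × 66.6 GiB = 524608.2 GiB
= 524608.2 × 1,073,741,824 bytes = 563,293,765,553,356.8 bytes
1 TB = 1,000,000,000,000 bytes
563,293,765,553,356.8 / 1,000,000,000,000 = 563.29 TB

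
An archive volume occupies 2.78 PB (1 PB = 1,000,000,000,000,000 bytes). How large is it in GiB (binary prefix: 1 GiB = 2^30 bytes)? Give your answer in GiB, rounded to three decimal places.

2.78 PB × 1,000,000,000,000,000 bytes/PB = 2,780,000,000,000,000 bytes
1 GiB = 2^30 bytes = 1,073,741,824 bytes
2,780,000,000,000,000 / 1,073,741,824 = 2,589,076.757 GiB

2,589,076.757 GiB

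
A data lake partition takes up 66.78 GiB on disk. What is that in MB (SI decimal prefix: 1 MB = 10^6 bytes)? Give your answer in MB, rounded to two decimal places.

71,704.48 MB

66.78 GiB = 66.78 × 2^30 bytes = 71,704,479,006.72 bytes
1 MB = 10^6 bytes = 1,000,000 bytes
71,704,479,006.72 / 1,000,000 = 71,704.48 MB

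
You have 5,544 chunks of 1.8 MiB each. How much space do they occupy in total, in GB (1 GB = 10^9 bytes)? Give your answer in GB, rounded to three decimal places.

10.464 GB

Total = 5,544 × 1.8 MiB = 9979.2 MiB
= 9979.2 × 1,048,576 bytes = 10,463,949,619.2 bytes
1 GB = 1,000,000,000 bytes
10,463,949,619.2 / 1,000,000,000 = 10.464 GB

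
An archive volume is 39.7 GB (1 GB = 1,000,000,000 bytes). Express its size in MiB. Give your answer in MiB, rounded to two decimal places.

39.7 GB × 1,000,000,000 bytes/GB = 39,700,000,000 bytes
1 MiB = 2^20 bytes = 1,048,576 bytes
39,700,000,000 / 1,048,576 = 37,860.87 MiB

37,860.87 MiB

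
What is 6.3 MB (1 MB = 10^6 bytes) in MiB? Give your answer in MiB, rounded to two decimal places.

6.01 MiB

6.3 MB = 6.3 × 10^6 bytes = 6,300,000 bytes
1 MiB = 1,048,576 bytes
6,300,000 / 1,048,576 = 6.01 MiB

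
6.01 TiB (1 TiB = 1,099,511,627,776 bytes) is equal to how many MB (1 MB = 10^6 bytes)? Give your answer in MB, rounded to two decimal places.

6,608,064.88 MB

6.01 TiB = 6.01 × 2^40 bytes = 6,608,064,882,933.76 bytes
1 MB = 10^6 bytes = 1,000,000 bytes
6,608,064,882,933.76 / 1,000,000 = 6,608,064.88 MB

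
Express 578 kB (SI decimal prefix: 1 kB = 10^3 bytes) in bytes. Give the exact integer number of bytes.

578,000 bytes

578 × 1,000 = 578,000 bytes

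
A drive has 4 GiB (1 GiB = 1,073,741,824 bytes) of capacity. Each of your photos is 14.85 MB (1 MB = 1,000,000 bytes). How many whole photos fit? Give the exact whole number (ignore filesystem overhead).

289

Capacity: 4 GiB = 4,294,967,296 bytes
Per item: 14.85 MB = 14,850,000 bytes
⌊4,294,967,296 / 14,850,000⌋ = 289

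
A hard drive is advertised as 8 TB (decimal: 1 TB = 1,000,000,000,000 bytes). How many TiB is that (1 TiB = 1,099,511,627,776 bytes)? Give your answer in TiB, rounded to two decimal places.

8 TB = 8 × 10^12 bytes = 8,000,000,000,000 bytes
1 TiB = 1,099,511,627,776 bytes
8,000,000,000,000 / 1,099,511,627,776 = 7.28 TiB

7.28 TiB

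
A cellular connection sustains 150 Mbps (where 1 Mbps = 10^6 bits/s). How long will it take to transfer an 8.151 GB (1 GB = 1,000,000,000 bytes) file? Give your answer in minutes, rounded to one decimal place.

8.151 GB = 8,151,000,000 bytes = 65,208,000,000 bits
150 Mbps = 150,000,000 bits/s
time = 65,208,000,000 / 150,000,000 = 434.72 s
434.72 s / 60 = 7.2 minutes

7.2 minutes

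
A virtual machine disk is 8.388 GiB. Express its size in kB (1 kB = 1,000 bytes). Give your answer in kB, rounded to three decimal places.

9,006,546.420 kB

8.388 GiB × 1,073,741,824 bytes/GiB = 9,006,546,419.712 bytes
1 kB = 1,000 bytes
9,006,546,419.712 / 1,000 = 9,006,546.420 kB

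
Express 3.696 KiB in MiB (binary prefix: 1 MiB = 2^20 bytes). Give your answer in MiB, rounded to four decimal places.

0.0036 MiB

3.696 KiB × 1,024 bytes/KiB = 3,784.704 bytes
1 MiB = 2^20 bytes = 1,048,576 bytes
3,784.704 / 1,048,576 = 0.0036 MiB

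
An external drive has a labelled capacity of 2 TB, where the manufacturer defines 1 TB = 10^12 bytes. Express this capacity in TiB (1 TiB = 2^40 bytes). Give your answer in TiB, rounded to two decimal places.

1.82 TiB

2 TB × 1,000,000,000,000 bytes/TB = 2,000,000,000,000 bytes
1 TiB = 1,099,511,627,776 bytes
2,000,000,000,000 / 1,099,511,627,776 = 1.82 TiB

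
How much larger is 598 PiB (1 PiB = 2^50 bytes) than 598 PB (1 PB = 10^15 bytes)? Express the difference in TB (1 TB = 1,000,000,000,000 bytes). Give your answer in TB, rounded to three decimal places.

75,288.144 TB

598 PiB = 598 × 1,125,899,906,842,624 = 673,288,144,291,889,152 bytes
598 PB = 598 × 1,000,000,000,000,000 = 598,000,000,000,000,000 bytes
difference = 75,288,144,291,889,152 bytes
75,288,144,291,889,152 / 1,000,000,000,000 = 75,288.144 TB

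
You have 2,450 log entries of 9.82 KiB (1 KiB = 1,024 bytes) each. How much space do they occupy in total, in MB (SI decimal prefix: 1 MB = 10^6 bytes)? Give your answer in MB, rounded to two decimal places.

24.64 MB

Total = 2,450 × 9.82 KiB = 24,059 KiB
= 24,059 × 1,024 bytes = 24,636,416 bytes
1 MB = 1,000,000 bytes
24,636,416 / 1,000,000 = 24.64 MB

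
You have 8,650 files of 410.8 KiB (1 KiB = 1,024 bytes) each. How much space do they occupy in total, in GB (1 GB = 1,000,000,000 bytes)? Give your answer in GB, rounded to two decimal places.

3.64 GB

Total = 8,650 × 410.8 KiB = 3,553,420 KiB
= 3,553,420 × 1,024 bytes = 3,638,702,080 bytes
1 GB = 1,000,000,000 bytes
3,638,702,080 / 1,000,000,000 = 3.64 GB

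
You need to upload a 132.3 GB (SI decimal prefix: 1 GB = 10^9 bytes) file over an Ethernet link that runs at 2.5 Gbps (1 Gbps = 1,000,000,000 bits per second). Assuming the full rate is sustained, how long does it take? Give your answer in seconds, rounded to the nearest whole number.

132.3 GB = 132,300,000,000 bytes = 1,058,400,000,000 bits
2.5 Gbps = 2,500,000,000 bits/s
time = 1,058,400,000,000 / 2,500,000,000 = 423 s

423 seconds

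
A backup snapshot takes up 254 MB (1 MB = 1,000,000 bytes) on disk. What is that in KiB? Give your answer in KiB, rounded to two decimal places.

254 MB × 1,000,000 bytes/MB = 254,000,000 bytes
1 KiB = 2^10 bytes = 1,024 bytes
254,000,000 / 1,024 = 248,046.88 KiB

248,046.88 KiB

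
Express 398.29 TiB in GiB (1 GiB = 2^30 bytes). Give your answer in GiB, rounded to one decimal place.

407,849.0 GiB

398.29 TiB × 1,099,511,627,776 bytes/TiB = 437,924,486,226,903.04 bytes
1 GiB = 1,073,741,824 bytes
437,924,486,226,903.04 / 1,073,741,824 = 407,849.0 GiB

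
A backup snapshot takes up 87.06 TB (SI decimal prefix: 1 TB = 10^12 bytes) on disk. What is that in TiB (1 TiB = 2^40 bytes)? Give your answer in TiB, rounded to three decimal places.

79.181 TiB

87.06 TB = 87.06 × 10^12 bytes = 87,060,000,000,000 bytes
1 TiB = 2^40 bytes = 1,099,511,627,776 bytes
87,060,000,000,000 / 1,099,511,627,776 = 79.181 TiB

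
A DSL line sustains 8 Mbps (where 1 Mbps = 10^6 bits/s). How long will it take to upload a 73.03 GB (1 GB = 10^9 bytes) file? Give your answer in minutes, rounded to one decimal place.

73.03 GB = 73,030,000,000 bytes = 584,240,000,000 bits
8 Mbps = 8,000,000 bits/s
time = 584,240,000,000 / 8,000,000 = 73,030.00 s
73,030.00 s / 60 = 1,217.2 minutes

1,217.2 minutes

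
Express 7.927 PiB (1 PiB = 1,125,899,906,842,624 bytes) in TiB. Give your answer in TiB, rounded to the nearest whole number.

8,117 TiB

7.927 PiB × 1,125,899,906,842,624 bytes/PiB = 8,925,008,561,541,480.448 bytes
1 TiB = 2^40 bytes = 1,099,511,627,776 bytes
8,925,008,561,541,480.448 / 1,099,511,627,776 = 8,117 TiB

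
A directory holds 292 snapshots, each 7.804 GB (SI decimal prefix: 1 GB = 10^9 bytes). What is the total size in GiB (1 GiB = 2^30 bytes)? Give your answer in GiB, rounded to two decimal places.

2,122.27 GiB

Total = 292 × 7.804 GB = 2278.768 GB
= 2278.768 × 1,000,000,000 bytes = 2,278,768,000,000 bytes
1 GiB = 1,073,741,824 bytes
2,278,768,000,000 / 1,073,741,824 = 2,122.27 GiB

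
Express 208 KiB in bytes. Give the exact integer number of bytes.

208 × 1,024 = 212,992 bytes  (1 KiB = 2^10 bytes)

212,992 bytes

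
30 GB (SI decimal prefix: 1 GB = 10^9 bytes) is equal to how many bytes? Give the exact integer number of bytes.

30,000,000,000 bytes

30 × 1,000,000,000 = 30,000,000,000 bytes  (1 GB = 10^9 bytes)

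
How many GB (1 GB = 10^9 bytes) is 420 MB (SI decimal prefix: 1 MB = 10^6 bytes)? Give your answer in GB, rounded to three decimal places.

0.420 GB

420 MB × 1,000,000 bytes/MB = 420,000,000 bytes
1 GB = 1,000,000,000 bytes
420,000,000 / 1,000,000,000 = 0.420 GB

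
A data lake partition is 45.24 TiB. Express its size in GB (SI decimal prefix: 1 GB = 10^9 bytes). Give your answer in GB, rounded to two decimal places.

49,741.91 GB

45.24 TiB × 1,099,511,627,776 bytes/TiB = 49,741,906,040,586.24 bytes
1 GB = 1,000,000,000 bytes
49,741,906,040,586.24 / 1,000,000,000 = 49,741.91 GB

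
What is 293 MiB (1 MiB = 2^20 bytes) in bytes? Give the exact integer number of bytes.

307,232,768 bytes

293 × 1,048,576 = 307,232,768 bytes  (1 MiB = 2^20 bytes)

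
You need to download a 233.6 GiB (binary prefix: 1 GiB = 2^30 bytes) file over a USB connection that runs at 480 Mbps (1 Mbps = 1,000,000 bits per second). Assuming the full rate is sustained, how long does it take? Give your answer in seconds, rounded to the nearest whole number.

233.6 GiB = 250,826,090,086.4 bytes = 2,006,608,720,691.2 bits
480 Mbps = 480,000,000 bits/s
time = 2,006,608,720,691.2 / 480,000,000 = 4,180 s

4,180 seconds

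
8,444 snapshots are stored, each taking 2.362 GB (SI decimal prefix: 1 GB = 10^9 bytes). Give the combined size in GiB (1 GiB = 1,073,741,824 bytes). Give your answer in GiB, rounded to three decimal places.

18,574.975 GiB

Total = 8,444 × 2.362 GB = 19944.728 GB
= 19944.728 × 1,000,000,000 bytes = 19,944,728,000,000 bytes
1 GiB = 1,073,741,824 bytes
19,944,728,000,000 / 1,073,741,824 = 18,574.975 GiB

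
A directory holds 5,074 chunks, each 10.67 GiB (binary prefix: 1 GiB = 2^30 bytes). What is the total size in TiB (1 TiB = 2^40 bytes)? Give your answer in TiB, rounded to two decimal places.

52.87 TiB

Total = 5,074 × 10.67 GiB = 54139.58 GiB
= 54139.58 × 1,073,741,824 bytes = 58,131,931,379,793.92 bytes
1 TiB = 1,099,511,627,776 bytes
58,131,931,379,793.92 / 1,099,511,627,776 = 52.87 TiB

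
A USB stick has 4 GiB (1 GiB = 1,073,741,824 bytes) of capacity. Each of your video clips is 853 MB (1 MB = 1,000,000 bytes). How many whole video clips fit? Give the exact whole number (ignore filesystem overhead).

5

Capacity: 4 GiB = 4,294,967,296 bytes
Per item: 853 MB = 853,000,000 bytes
⌊4,294,967,296 / 853,000,000⌋ = 5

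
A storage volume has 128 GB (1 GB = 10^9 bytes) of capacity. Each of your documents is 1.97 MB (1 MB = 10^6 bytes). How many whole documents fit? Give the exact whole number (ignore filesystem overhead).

Capacity: 128 GB = 128,000,000,000 bytes
Per item: 1.97 MB = 1,970,000 bytes
⌊128,000,000,000 / 1,970,000⌋ = 64,974

64,974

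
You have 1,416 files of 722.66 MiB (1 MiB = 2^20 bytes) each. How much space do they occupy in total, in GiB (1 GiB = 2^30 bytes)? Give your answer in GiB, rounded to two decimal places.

999.30 GiB

Total = 1,416 × 722.66 MiB = 1023286.56 MiB
= 1023286.56 × 1,048,576 bytes = 1,072,993,727,938.56 bytes
1 GiB = 1,073,741,824 bytes
1,072,993,727,938.56 / 1,073,741,824 = 999.30 GiB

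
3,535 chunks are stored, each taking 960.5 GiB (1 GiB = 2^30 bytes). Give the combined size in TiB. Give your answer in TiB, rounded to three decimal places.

3,315.789 TiB

Total = 3,535 × 960.5 GiB = 3395367.5 GiB
= 3395367.5 × 1,073,741,824 bytes = 3,645,748,092,600,320 bytes
1 TiB = 1,099,511,627,776 bytes
3,645,748,092,600,320 / 1,099,511,627,776 = 3,315.789 TiB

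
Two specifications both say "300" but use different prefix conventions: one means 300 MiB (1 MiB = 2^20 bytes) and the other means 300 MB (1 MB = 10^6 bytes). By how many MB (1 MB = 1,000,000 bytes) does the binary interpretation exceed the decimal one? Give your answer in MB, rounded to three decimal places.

14.573 MB

300 MiB = 300 × 1,048,576 = 314,572,800 bytes
300 MB = 300 × 1,000,000 = 300,000,000 bytes
difference = 14,572,800 bytes
14,572,800 / 1,000,000 = 14.573 MB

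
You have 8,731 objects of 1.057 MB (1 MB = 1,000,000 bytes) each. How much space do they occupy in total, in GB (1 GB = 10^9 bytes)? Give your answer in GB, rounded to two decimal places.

Total = 8,731 × 1.057 MB = 9228.667 MB
= 9228.667 × 1,000,000 bytes = 9,228,667,000 bytes
1 GB = 1,000,000,000 bytes
9,228,667,000 / 1,000,000,000 = 9.23 GB

9.23 GB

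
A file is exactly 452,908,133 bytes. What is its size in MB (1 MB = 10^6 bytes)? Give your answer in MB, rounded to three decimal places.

452,908,133 bytes given.
1 MB = 10^6 bytes = 1,000,000 bytes
452,908,133 / 1,000,000 = 452.908 MB

452.908 MB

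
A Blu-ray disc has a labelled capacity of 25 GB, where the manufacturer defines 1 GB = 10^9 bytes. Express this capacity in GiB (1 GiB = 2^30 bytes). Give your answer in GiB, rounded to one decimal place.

23.3 GiB

25 GB × 1,000,000,000 bytes/GB = 25,000,000,000 bytes
1 GiB = 2^30 bytes = 1,073,741,824 bytes
25,000,000,000 / 1,073,741,824 = 23.3 GiB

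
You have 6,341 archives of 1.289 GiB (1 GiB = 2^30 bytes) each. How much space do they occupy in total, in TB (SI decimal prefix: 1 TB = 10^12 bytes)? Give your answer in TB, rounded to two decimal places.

Total = 6,341 × 1.289 GiB = 8173.549 GiB
= 8173.549 × 1,073,741,824 bytes = 8,776,281,411,813.376 bytes
1 TB = 1,000,000,000,000 bytes
8,776,281,411,813.376 / 1,000,000,000,000 = 8.78 TB

8.78 TB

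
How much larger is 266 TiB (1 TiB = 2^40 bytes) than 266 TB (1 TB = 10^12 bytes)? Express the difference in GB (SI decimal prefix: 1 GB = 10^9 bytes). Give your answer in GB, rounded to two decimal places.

266 TiB = 266 × 1,099,511,627,776 = 292,470,092,988,416 bytes
266 TB = 266 × 1,000,000,000,000 = 266,000,000,000,000 bytes
difference = 26,470,092,988,416 bytes
26,470,092,988,416 / 1,000,000,000 = 26,470.09 GB

26,470.09 GB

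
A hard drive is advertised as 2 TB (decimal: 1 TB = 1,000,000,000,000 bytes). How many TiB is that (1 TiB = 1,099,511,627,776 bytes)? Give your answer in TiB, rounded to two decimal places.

1.82 TiB

2 TB = 2 × 10^12 bytes = 2,000,000,000,000 bytes
1 TiB = 2^40 bytes = 1,099,511,627,776 bytes
2,000,000,000,000 / 1,099,511,627,776 = 1.82 TiB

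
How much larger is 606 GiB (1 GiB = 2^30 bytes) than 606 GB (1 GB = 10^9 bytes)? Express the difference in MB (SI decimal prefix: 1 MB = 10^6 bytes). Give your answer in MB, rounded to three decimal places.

44,687.545 MB

606 GiB = 606 × 1,073,741,824 = 650,687,545,344 bytes
606 GB = 606 × 1,000,000,000 = 606,000,000,000 bytes
difference = 44,687,545,344 bytes
44,687,545,344 / 1,000,000 = 44,687.545 MB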